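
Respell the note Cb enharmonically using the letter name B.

Cb is pitch class 11. The letter B alone is pitch class 11.
Pitch class 11 on B needs no accidental: B.

B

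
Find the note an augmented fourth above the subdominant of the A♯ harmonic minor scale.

The subdominant of A# harmonic minor is D#.
An augmented fourth (6 semitones) above D# lands on the letter G, giving G##.

G##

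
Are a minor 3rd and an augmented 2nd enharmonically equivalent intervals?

Yes

A minor third spans 3 semitones; an augmented second spans 3.
They are enharmonically equivalent.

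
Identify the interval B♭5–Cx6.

The letter names run B→C, a span of 1 letter step, so the interval is some kind of second.
Bb to C## is 4 semitones. A major second is 2, so 4 makes it doubly augmented.

doubly augmented second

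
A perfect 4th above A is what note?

A fourth above A lands on the letter D.
A perfect fourth spans 5 semitones, so A moves to pitch class 2. On the letter D that is D.

D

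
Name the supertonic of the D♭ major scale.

The Db major scale runs Db Eb F Gb Ab Bb C.
Degree 2 is Eb.

Eb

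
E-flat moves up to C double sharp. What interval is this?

The letter names run E→C, a span of 5 letter steps, so the interval is some kind of sixth.
Eb to C## is 11 semitones. A major sixth is 9, so 11 makes it doubly augmented.

doubly augmented sixth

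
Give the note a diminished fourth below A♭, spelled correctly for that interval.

E

A down a perfect fourth is E, so the target letter is E.
From Ab, a diminished fourth is 4 semitones down: E.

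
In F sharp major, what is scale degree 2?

G#

The F# major scale runs F# G# A# B C# D# E#.
Degree 2 is G#.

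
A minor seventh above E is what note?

D

E up a major seventh is D#, so the target letter is D.
From E, a minor seventh is 10 semitones up: D.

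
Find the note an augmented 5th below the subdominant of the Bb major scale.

The subdominant of Bb major is Eb.
An augmented fifth (8 semitones) below Eb lands on the letter A, giving Abb.

Abb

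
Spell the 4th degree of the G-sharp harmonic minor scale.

C#

Degree 4 takes the letter 3 steps above G, which is C.
In harmonic minor, degree 4 sits 5 semitones above the tonic. G# + 5 semitones is pitch class 1, spelled on C as C#.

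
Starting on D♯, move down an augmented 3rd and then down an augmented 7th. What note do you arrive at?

An augmented third down from D# is Bb (letter B, 5 semitones down).
An augmented seventh down from Bb is Cbb (letter C, 12 semitones down).

Cbb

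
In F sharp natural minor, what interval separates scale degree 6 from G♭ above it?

Scale degree 6 of F# natural minor is D.
D up to Gb: letters D→G make it a fourth; 4 semitones makes it diminished.

diminished fourth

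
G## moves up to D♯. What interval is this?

The letter names run G→D, a span of 4 letter steps, so the interval is some kind of fifth.
G## to D# is 6 semitones. A perfect fifth is 7, so 6 makes it diminished.

diminished fifth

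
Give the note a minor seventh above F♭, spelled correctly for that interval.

Ebb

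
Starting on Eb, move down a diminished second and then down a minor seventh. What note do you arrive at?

A diminished second down from Eb is D# (letter D, 0 semitones down).
A minor seventh down from D# is E# (letter E, 10 semitones down).

E#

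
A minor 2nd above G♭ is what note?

A second above G lands on the letter A.
A minor second spans 1 semitone, so Gb moves to pitch class 7. On the letter A that is Abb.

Abb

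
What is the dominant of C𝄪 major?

G##

The C## major scale runs C## D## E## F## G## A## B##.
Degree 5 is G##.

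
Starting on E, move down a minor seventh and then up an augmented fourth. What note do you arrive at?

A minor seventh down from E is F# (letter F, 10 semitones down).
An augmented fourth up from F# is B# (letter B, 6 semitones up).

B#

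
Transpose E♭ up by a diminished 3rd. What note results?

Gbb

E up a major third is G#, so the target letter is G.
From Eb, a diminished third is 2 semitones up: Gbb.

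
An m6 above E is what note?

C

A sixth above E lands on the letter C.
A minor sixth spans 8 semitones, so E moves to pitch class 0. On the letter C that is C.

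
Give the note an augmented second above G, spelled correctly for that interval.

G up a major second is A, so the target letter is A.
From G, an augmented second is 3 semitones up: A#.

A#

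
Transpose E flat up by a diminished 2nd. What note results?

A second above E lands on the letter F.
A diminished second spans 0 semitones, so Eb moves to pitch class 3. On the letter F that is Fbb.

Fbb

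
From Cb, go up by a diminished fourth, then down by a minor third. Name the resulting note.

A diminished fourth up from Cb is Fbb (letter F, 4 semitones up).
A minor third down from Fbb is Dbb (letter D, 3 semitones down).

Dbb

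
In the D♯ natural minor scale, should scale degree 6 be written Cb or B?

Each scale degree takes a distinct letter name. Degree 6 of a scale on D must use the letter B.
B and Cb are enharmonically the same pitch, but only B uses the letter B, so it is the correct spelling here.

B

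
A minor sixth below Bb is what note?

B down a major sixth is D, so the target letter is D.
From Bb, a minor sixth is 8 semitones down: D.

D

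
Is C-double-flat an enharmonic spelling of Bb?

Yes

Cbb = pitch class 10 and Bb = pitch class 10 — the same pitch class, so they are enharmonic equivalents.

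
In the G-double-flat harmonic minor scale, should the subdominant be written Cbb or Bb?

Cbb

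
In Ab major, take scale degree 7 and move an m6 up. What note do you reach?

Eb

Scale degree 7 of Ab major is G.
A minor sixth (8 semitones) above G lands on the letter E, giving Eb.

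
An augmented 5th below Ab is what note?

A fifth below A lands on the letter D.
An augmented fifth spans 8 semitones, so Ab moves to pitch class 0. On the letter D that is Dbb.

Dbb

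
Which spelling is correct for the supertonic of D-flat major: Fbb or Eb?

Eb

Each scale degree takes a distinct letter name. Degree 2 of a scale on D must use the letter E.
Eb and Fbb are enharmonically the same pitch, but only Eb uses the letter E, so it is the correct spelling here.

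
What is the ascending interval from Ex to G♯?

diminished third

The letter names run E→G, a span of 2 letter steps, so the interval is some kind of third.
E## to G# is 2 semitones. A major third is 4, so 2 makes it diminished.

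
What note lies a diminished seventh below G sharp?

A##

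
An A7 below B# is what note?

C

A seventh below B lands on the letter C.
An augmented seventh spans 12 semitones, so B# moves to pitch class 0. On the letter C that is C.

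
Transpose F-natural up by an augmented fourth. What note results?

B

F up a perfect fourth is Bb, so the target letter is B.
From F, an augmented fourth is 6 semitones up: B.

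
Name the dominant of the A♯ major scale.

E#

The A# major scale runs A# B# C## D# E# F## G##.
Degree 5 is E#.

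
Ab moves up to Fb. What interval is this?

The letter names run A→F, a span of 5 letter steps, so the interval is some kind of sixth.
Ab to Fb is 8 semitones. A major sixth is 9, so 8 makes it minor.

minor sixth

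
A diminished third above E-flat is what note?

A third above E lands on the letter G.
A diminished third spans 2 semitones, so Eb moves to pitch class 5. On the letter G that is Gbb.

Gbb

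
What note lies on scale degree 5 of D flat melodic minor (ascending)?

Degree 5 takes the letter 4 steps above D, which is A.
In melodic minor (ascending), degree 5 sits 7 semitones above the tonic. Db + 7 semitones is pitch class 8, spelled on A as Ab.

Ab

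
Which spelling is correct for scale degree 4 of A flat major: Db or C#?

Db

Each scale degree takes a distinct letter name. Degree 4 of a scale on A must use the letter D.
Db and C# are enharmonically the same pitch, but only Db uses the letter D, so it is the correct spelling here.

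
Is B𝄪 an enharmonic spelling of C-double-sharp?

No

Two spellings are enharmonically equivalent only if they share a pitch class.
Here B## → 1, C## → 2; 1 ≠ 2, so they are not.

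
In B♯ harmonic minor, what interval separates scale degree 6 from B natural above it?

minor third

Scale degree 6 of B# harmonic minor is G#.
G# up to B: letters G→B make it a third; 3 semitones makes it minor.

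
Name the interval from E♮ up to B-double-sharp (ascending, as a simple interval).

doubly augmented fifth

Counting letters E–F–G–A–B gives a fifth.
E→B## = 9 semitones, 2 wider than the perfect fifth (7), so doubly augmented.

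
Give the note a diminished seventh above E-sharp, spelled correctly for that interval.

E up a major seventh is D#, so the target letter is D.
From E#, a diminished seventh is 9 semitones up: D.

D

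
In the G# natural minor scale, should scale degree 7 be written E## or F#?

Each scale degree takes a distinct letter name. Degree 7 of a scale on G must use the letter F.
F# and E## are enharmonically the same pitch, but only F# uses the letter F, so it is the correct spelling here.

F#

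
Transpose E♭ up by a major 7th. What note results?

D

E up a major seventh is D#, so the target letter is D.
From Eb, a major seventh is 11 semitones up: D.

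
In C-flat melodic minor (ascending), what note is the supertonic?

Db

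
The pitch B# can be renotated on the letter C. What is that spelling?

B# is pitch class 0. The letter C alone is pitch class 0.
Pitch class 0 on C needs no accidental: C.

C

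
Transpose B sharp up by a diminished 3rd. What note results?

A third above B lands on the letter D.
A diminished third spans 2 semitones, so B# moves to pitch class 2. On the letter D that is D.

D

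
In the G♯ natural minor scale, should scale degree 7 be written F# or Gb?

F#

Each scale degree takes a distinct letter name. Degree 7 of a scale on G must use the letter F.
F# and Gb are enharmonically the same pitch, but only F# uses the letter F, so it is the correct spelling here.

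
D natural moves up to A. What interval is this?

perfect fifth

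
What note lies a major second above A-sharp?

B#

A second above A lands on the letter B.
A major second spans 2 semitones, so A# moves to pitch class 0. On the letter B that is B#.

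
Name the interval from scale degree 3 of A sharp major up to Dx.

major second

Scale degree 3 of A# major is C##.
C## up to D##: letters C→D make it a second; 2 semitones makes it major.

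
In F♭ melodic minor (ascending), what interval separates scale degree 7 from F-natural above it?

Scale degree 7 of Fb melodic minor (ascending) is Eb.
Eb up to F: letters E→F make it a second; 2 semitones makes it major.

major second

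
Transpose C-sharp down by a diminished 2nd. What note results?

B##

A second below C lands on the letter B.
A diminished second spans 0 semitones, so C# moves to pitch class 1. On the letter B that is B##.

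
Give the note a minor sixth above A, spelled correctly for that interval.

F

A up a major sixth is F#, so the target letter is F.
From A, a minor sixth is 8 semitones up: F.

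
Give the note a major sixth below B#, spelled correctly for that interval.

D#

B down a major sixth is D, so the target letter is D.
From B#, a major sixth is 9 semitones down: D#.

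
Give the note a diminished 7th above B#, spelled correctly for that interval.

A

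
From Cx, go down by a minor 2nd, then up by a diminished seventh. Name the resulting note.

A#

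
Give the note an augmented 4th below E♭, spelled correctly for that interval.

Bbb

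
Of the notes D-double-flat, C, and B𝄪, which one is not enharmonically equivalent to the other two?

In 12-tone equal temperament, enharmonic equivalents share a pitch class. Dbb is pitch class 0; C is pitch class 0; B## is pitch class 1.
Dbb and C share pitch class 0, while B## is pitch class 1.

B##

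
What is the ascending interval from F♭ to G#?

The letter names run F→G, a span of 1 letter step, so the interval is some kind of second.
Fb to G# is 4 semitones. A major second is 2, so 4 makes it doubly augmented.

doubly augmented second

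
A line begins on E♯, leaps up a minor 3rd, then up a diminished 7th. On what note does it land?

F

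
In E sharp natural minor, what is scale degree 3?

The E# natural minor scale runs E# F## G# A# B# C# D#.
Degree 3 is G#.

G#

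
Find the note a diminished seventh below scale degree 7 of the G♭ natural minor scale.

Scale degree 7 of Gb natural minor is Fb.
A diminished seventh (9 semitones) below Fb lands on the letter G, giving G.

G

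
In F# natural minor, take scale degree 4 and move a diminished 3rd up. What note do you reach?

Db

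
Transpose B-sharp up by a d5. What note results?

F#

B up a perfect fifth is F#, so the target letter is F.
From B#, a diminished fifth is 6 semitones up: F#.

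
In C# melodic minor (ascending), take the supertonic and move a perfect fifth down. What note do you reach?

The supertonic of C# melodic minor (ascending) is D#.
A perfect fifth (7 semitones) below D# lands on the letter G, giving G#.

G#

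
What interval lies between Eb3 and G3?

The letter names run E→G, a span of 2 letter steps, so the interval is some kind of third.
Eb to G is 4 semitones. A major third is 4, so 4 makes it major.

major third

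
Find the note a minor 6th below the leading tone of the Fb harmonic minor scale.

G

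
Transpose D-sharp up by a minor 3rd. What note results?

F#

D up a major third is F#, so the target letter is F.
From D#, a minor third is 3 semitones up: F#.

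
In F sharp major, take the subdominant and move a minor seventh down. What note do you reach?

The subdominant of F# major is B.
A minor seventh (10 semitones) below B lands on the letter C, giving C#.

C#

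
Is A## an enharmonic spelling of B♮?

Yes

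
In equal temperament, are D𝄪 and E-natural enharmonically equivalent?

D## is pitch class 4; E is pitch class 4.
All spellings map to pitch class 4, so they are enharmonically equivalent.

Yes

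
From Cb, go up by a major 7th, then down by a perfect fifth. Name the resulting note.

Eb

A major seventh up from Cb is Bb (letter B, 11 semitones up).
A perfect fifth down from Bb is Eb (letter E, 7 semitones down).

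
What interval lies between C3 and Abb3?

The letter names run C→A, a span of 5 letter steps, so the interval is some kind of sixth.
C to Abb is 7 semitones. A major sixth is 9, so 7 makes it diminished.

diminished sixth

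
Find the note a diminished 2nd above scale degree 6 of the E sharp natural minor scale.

Scale degree 6 of E# natural minor is C#.
A diminished second (0 semitones) above C# lands on the letter D, giving Db.

Db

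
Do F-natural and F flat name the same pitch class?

No

Two spellings are enharmonically equivalent only if they share a pitch class.
Here F → 5, Fb → 4; 4 ≠ 5, so they are not.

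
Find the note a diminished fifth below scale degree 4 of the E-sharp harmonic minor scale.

D##

Scale degree 4 of E# harmonic minor is A#.
A diminished fifth (6 semitones) below A# lands on the letter D, giving D##.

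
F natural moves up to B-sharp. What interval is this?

Counting letters F–G–A–B gives a fourth.
F→B# = 7 semitones, 2 wider than the perfect fourth (5), so doubly augmented.

doubly augmented fourth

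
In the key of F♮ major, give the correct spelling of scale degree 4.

The F major scale runs F G A Bb C D E.
Degree 4 is Bb.

Bb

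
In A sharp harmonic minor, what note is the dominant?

Degree 5 takes the letter 4 steps above A, which is E.
In harmonic minor, degree 5 sits 7 semitones above the tonic. A# + 7 semitones is pitch class 5, spelled on E as E#.

E#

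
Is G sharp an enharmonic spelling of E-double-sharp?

G# is pitch class 8; E## is pitch class 6.
The pitch classes differ (8 vs. 6), so they are not enharmonic equivalents.

No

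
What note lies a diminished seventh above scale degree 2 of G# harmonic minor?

G

Scale degree 2 of G# harmonic minor is A#.
A diminished seventh (9 semitones) above A# lands on the letter G, giving G.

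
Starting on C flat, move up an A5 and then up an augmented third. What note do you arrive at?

An augmented fifth up from Cb is G (letter G, 8 semitones up).
An augmented third up from G is B# (letter B, 5 semitones up).

B#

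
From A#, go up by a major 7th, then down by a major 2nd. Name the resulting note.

F##

A major seventh up from A# is G## (letter G, 11 semitones up).
A major second down from G## is F## (letter F, 2 semitones down).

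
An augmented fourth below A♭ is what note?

A down a perfect fourth is E, so the target letter is E.
From Ab, an augmented fourth is 6 semitones down: Ebb.

Ebb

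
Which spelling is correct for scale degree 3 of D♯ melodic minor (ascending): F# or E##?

F#

Each scale degree takes a distinct letter name. Degree 3 of a scale on D must use the letter F.
F# and E## are enharmonically the same pitch, but only F# uses the letter F, so it is the correct spelling here.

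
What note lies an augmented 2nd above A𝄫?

A up a major second is B, so the target letter is B.
From Abb, an augmented second is 3 semitones up: Bb.

Bb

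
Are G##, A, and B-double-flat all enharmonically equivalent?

Yes

G## is pitch class 9; A is pitch class 9; Bbb is pitch class 9.
All spellings map to pitch class 9, so they are enharmonically equivalent.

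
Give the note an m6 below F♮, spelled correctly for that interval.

F down a major sixth is Ab, so the target letter is A.
From F, a minor sixth is 8 semitones down: A.

A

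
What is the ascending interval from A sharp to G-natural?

The letter names run A→G, a span of 6 letter steps, so the interval is some kind of seventh.
A# to G is 9 semitones. A major seventh is 11, so 9 makes it diminished.

diminished seventh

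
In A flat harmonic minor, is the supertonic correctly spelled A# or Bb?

Bb

Each scale degree takes a distinct letter name. Degree 2 of a scale on A must use the letter B.
Bb and A# are enharmonically the same pitch, but only Bb uses the letter B, so it is the correct spelling here.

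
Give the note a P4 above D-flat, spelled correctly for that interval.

Gb

D up a perfect fourth is G, so the target letter is G.
From Db, a perfect fourth is 5 semitones up: Gb.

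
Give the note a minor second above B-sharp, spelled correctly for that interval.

C#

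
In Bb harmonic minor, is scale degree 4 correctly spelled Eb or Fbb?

Eb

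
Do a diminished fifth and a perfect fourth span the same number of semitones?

No

A diminished fifth spans 6 semitones; a perfect fourth spans 5.
The spans differ, so they are not enharmonic equivalents.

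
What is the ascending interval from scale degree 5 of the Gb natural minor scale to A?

augmented fifth

Scale degree 5 of Gb natural minor is Db.
Db up to A: letters D→A make it a fifth; 8 semitones makes it augmented.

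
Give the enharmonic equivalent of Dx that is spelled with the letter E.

E

D## is pitch class 4. The letter E alone is pitch class 4.
Pitch class 4 on E needs no accidental: E.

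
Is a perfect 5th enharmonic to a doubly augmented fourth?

Yes

A perfect fifth spans 7 semitones; a doubly augmented fourth spans 7.
They are enharmonically equivalent.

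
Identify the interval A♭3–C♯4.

augmented third

Counting letters A–B–C gives a third.
Ab→C# = 5 semitones, 1 wider than the major third (4), so augmented.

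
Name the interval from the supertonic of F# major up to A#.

The supertonic of F# major is G#.
G# up to A#: letters G→A make it a second; 2 semitones makes it major.

major second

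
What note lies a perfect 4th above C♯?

A fourth above C lands on the letter F.
A perfect fourth spans 5 semitones, so C# moves to pitch class 6. On the letter F that is F#.

F#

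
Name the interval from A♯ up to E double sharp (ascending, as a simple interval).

Counting letters A–B–C–D–E gives a fifth.
A#→E## = 8 semitones, 1 wider than the perfect fifth (7), so augmented.

augmented fifth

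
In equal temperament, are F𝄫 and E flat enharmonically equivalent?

Fbb = pitch class 3 and Eb = pitch class 3 — the same pitch class, so they are enharmonic equivalents.

Yes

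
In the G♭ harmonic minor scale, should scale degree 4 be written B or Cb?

Cb

Each scale degree takes a distinct letter name. Degree 4 of a scale on G must use the letter C.
Cb and B are enharmonically the same pitch, but only Cb uses the letter C, so it is the correct spelling here.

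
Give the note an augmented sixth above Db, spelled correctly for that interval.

D up a major sixth is B, so the target letter is B.
From Db, an augmented sixth is 10 semitones up: B.

B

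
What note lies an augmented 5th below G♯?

C

A fifth below G lands on the letter C.
An augmented fifth spans 8 semitones, so G# moves to pitch class 0. On the letter C that is C.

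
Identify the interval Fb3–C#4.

Counting letters F–G–A–B–C gives a fifth.
Fb→C# = 9 semitones, 2 wider than the perfect fifth (7), so doubly augmented.

doubly augmented fifth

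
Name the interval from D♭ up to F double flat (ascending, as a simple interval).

diminished third

The letter names run D→F, a span of 2 letter steps, so the interval is some kind of third.
Db to Fbb is 2 semitones. A major third is 4, so 2 makes it diminished.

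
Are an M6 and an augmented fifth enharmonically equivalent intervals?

No

A major sixth spans 9 semitones; an augmented fifth spans 8.
The spans differ, so they are not enharmonic equivalents.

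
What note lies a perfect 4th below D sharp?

A fourth below D lands on the letter A.
A perfect fourth spans 5 semitones, so D# moves to pitch class 10. On the letter A that is A#.

A#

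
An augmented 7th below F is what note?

A seventh below F lands on the letter G.
An augmented seventh spans 12 semitones, so F moves to pitch class 5. On the letter G that is Gbb.

Gbb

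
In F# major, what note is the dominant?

Degree 5 takes the letter 4 steps above F, which is C.
In major, degree 5 sits 7 semitones above the tonic. F# + 7 semitones is pitch class 1, spelled on C as C#.

C#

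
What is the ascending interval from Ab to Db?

Counting letters A–B–C–D gives a fourth.
Ab→Db = 5 semitones, exactly the perfect fourth.

perfect fourth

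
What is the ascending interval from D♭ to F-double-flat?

diminished third

The letter names run D→F, a span of 2 letter steps, so the interval is some kind of third.
Db to Fbb is 2 semitones. A major third is 4, so 2 makes it diminished.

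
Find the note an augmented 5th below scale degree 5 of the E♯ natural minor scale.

E

Scale degree 5 of E# natural minor is B#.
An augmented fifth (8 semitones) below B# lands on the letter E, giving E.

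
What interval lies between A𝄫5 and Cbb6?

Counting letters A–B–C gives a third.
Abb→Cbb = 3 semitones, 1 narrower than the major third (4), so minor.

minor third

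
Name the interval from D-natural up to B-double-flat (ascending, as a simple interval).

Counting letters D–E–F–G–A–B gives a sixth.
D→Bbb = 7 semitones, 2 narrower than the major sixth (9), so diminished.

diminished sixth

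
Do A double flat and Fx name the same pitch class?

Abb is pitch class 7; F## is pitch class 7.
All spellings map to pitch class 7, so they are enharmonically equivalent.

Yes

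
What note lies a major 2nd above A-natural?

A up a major second is B, so the target letter is B.
From A, a major second is 2 semitones up: B.

B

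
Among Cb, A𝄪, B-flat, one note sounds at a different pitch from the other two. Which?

In 12-tone equal temperament, enharmonic equivalents share a pitch class. Cb is pitch class 11; A## is pitch class 11; Bb is pitch class 10.
Cb and A## share pitch class 11, while Bb is pitch class 10.

Bb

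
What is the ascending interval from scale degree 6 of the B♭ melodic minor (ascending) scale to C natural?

Scale degree 6 of Bb melodic minor (ascending) is G.
G up to C: letters G→C make it a fourth; 5 semitones makes it perfect.

perfect fourth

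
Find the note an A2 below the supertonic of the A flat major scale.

Abb

The supertonic of Ab major is Bb.
An augmented second (3 semitones) below Bb lands on the letter A, giving Abb.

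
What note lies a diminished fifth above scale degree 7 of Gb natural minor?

Cbb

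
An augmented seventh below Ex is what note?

E down a major seventh is F, so the target letter is F.
From E##, an augmented seventh is 12 semitones down: F#.

F#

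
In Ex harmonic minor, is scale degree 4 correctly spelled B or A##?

Each scale degree takes a distinct letter name. Degree 4 of a scale on E must use the letter A.
A## and B are enharmonically the same pitch, but only A## uses the letter A, so it is the correct spelling here.

A##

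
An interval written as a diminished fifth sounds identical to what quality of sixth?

doubly diminished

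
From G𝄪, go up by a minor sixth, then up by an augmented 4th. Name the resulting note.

A minor sixth up from G## is E# (letter E, 8 semitones up).
An augmented fourth up from E# is A## (letter A, 6 semitones up).

A##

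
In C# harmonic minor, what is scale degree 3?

The C# harmonic minor scale runs C# D# E F# G# A B#.
Degree 3 is E.

E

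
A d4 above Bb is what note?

Ebb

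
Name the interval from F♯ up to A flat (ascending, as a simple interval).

The letter names run F→A, a span of 2 letter steps, so the interval is some kind of third.
F# to Ab is 2 semitones. A major third is 4, so 2 makes it diminished.

diminished third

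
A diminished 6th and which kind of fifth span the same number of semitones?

A diminished sixth spans 7 semitones.
A fifth spanning 7 semitones is perfect (the perfect fifth is 7).

perfect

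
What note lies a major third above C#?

C up a major third is E, so the target letter is E.
From C#, a major third is 4 semitones up: E#.

E#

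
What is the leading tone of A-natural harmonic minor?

Degree 7 takes the letter 6 steps above A, which is G.
In harmonic minor, degree 7 sits 11 semitones above the tonic. A + 11 semitones is pitch class 8, spelled on G as G#.

G#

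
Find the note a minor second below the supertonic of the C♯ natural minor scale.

C##

The supertonic of C# natural minor is D#.
A minor second (1 semitone) below D# lands on the letter C, giving C##.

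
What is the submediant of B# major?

G##

Degree 6 takes the letter 5 steps above B, which is G.
In major, degree 6 sits 9 semitones above the tonic. B# + 9 semitones is pitch class 9, spelled on G as G##.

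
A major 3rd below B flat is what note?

Gb

A third below B lands on the letter G.
A major third spans 4 semitones, so Bb moves to pitch class 6. On the letter G that is Gb.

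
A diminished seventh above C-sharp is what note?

Bb

A seventh above C lands on the letter B.
A diminished seventh spans 9 semitones, so C# moves to pitch class 10. On the letter B that is Bb.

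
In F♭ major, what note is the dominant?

Cb

Degree 5 takes the letter 4 steps above F, which is C.
In major, degree 5 sits 7 semitones above the tonic. Fb + 7 semitones is pitch class 11, spelled on C as Cb.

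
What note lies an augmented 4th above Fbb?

A fourth above F lands on the letter B.
An augmented fourth spans 6 semitones, so Fbb moves to pitch class 9. On the letter B that is Bbb.

Bbb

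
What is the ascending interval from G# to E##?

augmented sixth

The letter names run G→E, a span of 5 letter steps, so the interval is some kind of sixth.
G# to E## is 10 semitones. A major sixth is 9, so 10 makes it augmented.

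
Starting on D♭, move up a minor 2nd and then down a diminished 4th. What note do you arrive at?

Bb

A minor second up from Db is Ebb (letter E, 1 semitone up).
A diminished fourth down from Ebb is Bb (letter B, 4 semitones down).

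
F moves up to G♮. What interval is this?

major second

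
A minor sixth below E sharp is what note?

G##

E down a major sixth is G, so the target letter is G.
From E#, a minor sixth is 8 semitones down: G##.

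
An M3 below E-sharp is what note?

A third below E lands on the letter C.
A major third spans 4 semitones, so E# moves to pitch class 1. On the letter C that is C#.

C#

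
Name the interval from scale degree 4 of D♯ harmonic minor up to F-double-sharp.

major seventh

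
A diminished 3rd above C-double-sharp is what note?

E

C up a major third is E, so the target letter is E.
From C##, a diminished third is 2 semitones up: E.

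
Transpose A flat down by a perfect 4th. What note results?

Eb

A down a perfect fourth is E, so the target letter is E.
From Ab, a perfect fourth is 5 semitones down: Eb.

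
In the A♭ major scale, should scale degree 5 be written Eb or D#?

Each scale degree takes a distinct letter name. Degree 5 of a scale on A must use the letter E.
Eb and D# are enharmonically the same pitch, but only Eb uses the letter E, so it is the correct spelling here.

Eb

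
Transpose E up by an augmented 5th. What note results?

B#

A fifth above E lands on the letter B.
An augmented fifth spans 8 semitones, so E moves to pitch class 0. On the letter B that is B#.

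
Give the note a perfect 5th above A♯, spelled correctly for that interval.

E#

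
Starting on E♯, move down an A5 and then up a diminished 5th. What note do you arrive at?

An augmented fifth down from E# is A (letter A, 8 semitones down).
A diminished fifth up from A is Eb (letter E, 6 semitones up).

Eb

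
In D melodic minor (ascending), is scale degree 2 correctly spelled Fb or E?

E

Each scale degree takes a distinct letter name. Degree 2 of a scale on D must use the letter E.
E and Fb are enharmonically the same pitch, but only E uses the letter E, so it is the correct spelling here.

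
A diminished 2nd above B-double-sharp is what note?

C#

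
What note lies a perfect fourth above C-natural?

A fourth above C lands on the letter F.
A perfect fourth spans 5 semitones, so C moves to pitch class 5. On the letter F that is F.

F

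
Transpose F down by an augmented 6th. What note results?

F down a major sixth is Ab, so the target letter is A.
From F, an augmented sixth is 10 semitones down: Abb.

Abb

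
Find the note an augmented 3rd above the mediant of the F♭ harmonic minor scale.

C

The mediant of Fb harmonic minor is Abb.
An augmented third (5 semitones) above Abb lands on the letter C, giving C.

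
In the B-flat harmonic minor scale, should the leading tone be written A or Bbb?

A

Each scale degree takes a distinct letter name. Degree 7 of a scale on B must use the letter A.
A and Bbb are enharmonically the same pitch, but only A uses the letter A, so it is the correct spelling here.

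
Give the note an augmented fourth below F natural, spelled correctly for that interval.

Cb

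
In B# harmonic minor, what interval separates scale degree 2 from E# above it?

minor third

Scale degree 2 of B# harmonic minor is C##.
C## up to E#: letters C→E make it a third; 3 semitones makes it minor.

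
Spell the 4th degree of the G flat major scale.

Cb

The Gb major scale runs Gb Ab Bb Cb Db Eb F.
Degree 4 is Cb.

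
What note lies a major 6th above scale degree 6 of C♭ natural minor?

Fb

Scale degree 6 of Cb natural minor is Abb.
A major sixth (9 semitones) above Abb lands on the letter F, giving Fb.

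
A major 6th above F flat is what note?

A sixth above F lands on the letter D.
A major sixth spans 9 semitones, so Fb moves to pitch class 1. On the letter D that is Db.

Db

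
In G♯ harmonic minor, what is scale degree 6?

E

The G# harmonic minor scale runs G# A# B C# D# E F##.
Degree 6 is E.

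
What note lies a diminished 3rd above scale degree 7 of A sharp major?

B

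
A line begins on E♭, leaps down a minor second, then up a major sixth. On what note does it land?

B

A minor second down from Eb is D (letter D, 1 semitone down).
A major sixth up from D is B (letter B, 9 semitones up).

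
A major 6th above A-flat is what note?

A up a major sixth is F#, so the target letter is F.
From Ab, a major sixth is 9 semitones up: F.

F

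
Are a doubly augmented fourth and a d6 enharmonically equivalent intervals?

Yes

A doubly augmented fourth spans 7 semitones; a diminished sixth spans 7.
They are enharmonically equivalent.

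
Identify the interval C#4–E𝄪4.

augmented third

Counting letters C–D–E gives a third.
C#→E## = 5 semitones, 1 wider than the major third (4), so augmented.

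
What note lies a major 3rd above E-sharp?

E up a major third is G#, so the target letter is G.
From E#, a major third is 4 semitones up: G##.

G##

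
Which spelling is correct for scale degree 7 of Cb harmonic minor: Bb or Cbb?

Each scale degree takes a distinct letter name. Degree 7 of a scale on C must use the letter B.
Bb and Cbb are enharmonically the same pitch, but only Bb uses the letter B, so it is the correct spelling here.

Bb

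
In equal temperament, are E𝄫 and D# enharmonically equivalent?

No

Ebb is pitch class 2; D# is pitch class 3.
The pitch classes differ (2 vs. 3), so they are not enharmonic equivalents.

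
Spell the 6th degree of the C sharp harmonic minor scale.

A

The C# harmonic minor scale runs C# D# E F# G# A B#.
Degree 6 is A.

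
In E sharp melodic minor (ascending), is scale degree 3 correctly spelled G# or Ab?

G#

Each scale degree takes a distinct letter name. Degree 3 of a scale on E must use the letter G.
G# and Ab are enharmonically the same pitch, but only G# uses the letter G, so it is the correct spelling here.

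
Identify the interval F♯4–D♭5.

Counting letters F–G–A–B–C–D gives a sixth.
F#→Db = 7 semitones, 2 narrower than the major sixth (9), so diminished.

diminished sixth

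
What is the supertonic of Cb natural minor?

Db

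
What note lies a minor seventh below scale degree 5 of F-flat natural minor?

Db

Scale degree 5 of Fb natural minor is Cb.
A minor seventh (10 semitones) below Cb lands on the letter D, giving Db.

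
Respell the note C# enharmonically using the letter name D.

Plain D sits 1 semitone above C#, so on the letter D the same pitch needs a flat: Db.

Db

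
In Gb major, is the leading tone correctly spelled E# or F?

F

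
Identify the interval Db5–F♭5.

minor third

The letter names run D→F, a span of 2 letter steps, so the interval is some kind of third.
Db to Fb is 3 semitones. A major third is 4, so 3 makes it minor.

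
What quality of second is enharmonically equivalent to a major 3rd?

doubly augmented

A major third spans 4 semitones.
A second spanning 4 semitones is doubly augmented (the major second is 2).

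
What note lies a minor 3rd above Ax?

C##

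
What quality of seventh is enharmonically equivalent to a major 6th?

A major sixth spans 9 semitones.
A seventh spanning 9 semitones is diminished (the major seventh is 11).

diminished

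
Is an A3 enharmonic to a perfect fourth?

An augmented third spans 5 semitones; a perfect fourth spans 5.
They are enharmonically equivalent.

Yes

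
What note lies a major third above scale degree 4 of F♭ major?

Scale degree 4 of Fb major is Bbb.
A major third (4 semitones) above Bbb lands on the letter D, giving Db.

Db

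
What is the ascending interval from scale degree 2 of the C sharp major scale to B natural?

Scale degree 2 of C# major is D#.
D# up to B: letters D→B make it a sixth; 8 semitones makes it minor.

minor sixth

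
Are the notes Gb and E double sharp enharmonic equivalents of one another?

Yes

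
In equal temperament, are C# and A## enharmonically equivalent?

No

Two spellings are enharmonically equivalent only if they share a pitch class.
Here C# → 1, A## → 11; 1 ≠ 11, so they are not.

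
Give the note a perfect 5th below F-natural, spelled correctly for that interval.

Bb

F down a perfect fifth is Bb, so the target letter is B.
From F, a perfect fifth is 7 semitones down: Bb.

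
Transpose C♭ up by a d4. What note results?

C up a perfect fourth is F, so the target letter is F.
From Cb, a diminished fourth is 4 semitones up: Fbb.

Fbb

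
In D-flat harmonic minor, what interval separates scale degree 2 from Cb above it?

minor sixth

Scale degree 2 of Db harmonic minor is Eb.
Eb up to Cb: letters E→C make it a sixth; 8 semitones makes it minor.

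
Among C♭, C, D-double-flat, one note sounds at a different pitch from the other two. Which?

Cb

In 12-tone equal temperament, enharmonic equivalents share a pitch class. Cb is pitch class 11; C is pitch class 0; Dbb is pitch class 0.
C and Dbb share pitch class 0, while Cb is pitch class 11.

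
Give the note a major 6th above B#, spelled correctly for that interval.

B up a major sixth is G#, so the target letter is G.
From B#, a major sixth is 9 semitones up: G##.

G##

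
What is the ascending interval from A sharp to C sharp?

Counting letters A–B–C gives a third.
A#→C# = 3 semitones, 1 narrower than the major third (4), so minor.

minor third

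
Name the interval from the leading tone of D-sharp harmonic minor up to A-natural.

diminished sixth

The leading tone of D# harmonic minor is C##.
C## up to A: letters C→A make it a sixth; 7 semitones makes it diminished.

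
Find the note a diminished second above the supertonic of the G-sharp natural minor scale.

Bb

The supertonic of G# natural minor is A#.
A diminished second (0 semitones) above A# lands on the letter B, giving Bb.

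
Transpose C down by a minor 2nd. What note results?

B

C down a major second is Bb, so the target letter is B.
From C, a minor second is 1 semitone down: B.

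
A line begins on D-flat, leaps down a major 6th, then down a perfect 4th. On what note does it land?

Cb

A major sixth down from Db is Fb (letter F, 9 semitones down).
A perfect fourth down from Fb is Cb (letter C, 5 semitones down).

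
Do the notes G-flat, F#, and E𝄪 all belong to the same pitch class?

Gb = pitch class 6 and F# = pitch class 6 and E## = pitch class 6 — the same pitch class, so they are enharmonic equivalents.

Yes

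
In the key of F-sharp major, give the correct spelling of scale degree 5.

Degree 5 takes the letter 4 steps above F, which is C.
In major, degree 5 sits 7 semitones above the tonic. F# + 7 semitones is pitch class 1, spelled on C as C#.

C#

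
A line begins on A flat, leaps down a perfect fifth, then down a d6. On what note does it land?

A perfect fifth down from Ab is Db (letter D, 7 semitones down).
A diminished sixth down from Db is F# (letter F, 7 semitones down).

F#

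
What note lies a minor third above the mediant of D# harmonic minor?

A

The mediant of D# harmonic minor is F#.
A minor third (3 semitones) above F# lands on the letter A, giving A.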